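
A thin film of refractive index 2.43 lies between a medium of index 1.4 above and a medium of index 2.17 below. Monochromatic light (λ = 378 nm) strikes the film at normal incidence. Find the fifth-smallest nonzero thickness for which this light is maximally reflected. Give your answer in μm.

0.350 μm

Top surface (1.4 → 2.43): reflection off a higher-index medium gives a half-wave phase shift.
Bottom surface (2.43 → 2.17): reflection off a lower-index medium gives no phase shift.
Exactly one π shift → a net half-wave offset.
With one net inversion, constructive interference in reflection requires 2 n t = (m + ½) λ.
The fifth-smallest nonzero thickness corresponds to m = 4: t = (m + ½) λ / (2 n) = 4.50 × 378 / (2 × 2.43) = 350 nm.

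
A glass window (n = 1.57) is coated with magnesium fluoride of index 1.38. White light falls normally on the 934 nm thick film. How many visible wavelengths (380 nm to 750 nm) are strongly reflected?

Ray reflecting at the top interface goes from n = 1.0 toward n = 1.38: a half-wave phase shift.
Ray reflecting at the bottom interface goes from n = 1.38 toward n = 1.57: a half-wave phase shift.
Zero or two π shifts → no net half-wave offset.
For bright reflection here: 2 n t = m λ.
λ = 2 n t / m = 2578 / m nm.
m=3: 859 nm (IR); m=4: 644 nm (visible); m=5: 516 nm (visible); m=6: 430 nm (visible); m=7: 368 nm (UV).

3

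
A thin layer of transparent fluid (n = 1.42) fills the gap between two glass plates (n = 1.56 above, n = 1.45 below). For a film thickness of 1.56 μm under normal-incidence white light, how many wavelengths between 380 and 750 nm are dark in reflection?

6

Ray reflecting at the top interface goes from n = 1.56 toward n = 1.42: no phase shift.
At the lower boundary (n = 1.42 to n = 1.45) the reflected ray undergoes a half-wave phase shift.
Exactly one π shift → a net half-wave offset.
So the condition for destructive reflection is 2 n t = m λ.
λ = 2 n t / m = 4430 / m nm.
m=5: 886 nm (IR); m=6: 738 nm (visible); m=7: 633 nm (visible); m=8: 554 nm (visible); m=9: 492 nm (visible); m=10: 443 nm (visible); m=11: 403 nm (visible); m=12: 369 nm (UV).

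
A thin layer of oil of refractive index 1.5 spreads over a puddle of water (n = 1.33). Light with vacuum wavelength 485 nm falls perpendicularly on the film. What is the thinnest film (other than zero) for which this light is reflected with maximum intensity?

80.8 nm

Top surface (1.0 → 1.5): reflection off a higher-index medium gives a half-wave phase shift.
At the lower boundary (n = 1.5 to n = 1.33) the reflected ray undergoes no phase shift.
Net: one phase inversion between the two reflected rays.
For bright reflection here: 2 n t = (m + ½) λ.
Minimum at m = 0: t = λ / (4 n) = 485 / (4 × 1.5) = 80.8 nm.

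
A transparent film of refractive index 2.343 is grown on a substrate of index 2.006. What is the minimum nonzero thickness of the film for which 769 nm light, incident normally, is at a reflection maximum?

At the upper boundary (n = 1.0 to n = 2.343) the reflected ray undergoes a half-wave phase shift.
Bottom surface (2.343 → 2.006): reflection off a lower-index medium gives no phase shift.
Net: one phase inversion between the two reflected rays.
With one net inversion, constructive interference in reflection requires 2 n t = (m + ½) λ.
Minimum at m = 0: t = λ / (4 n) = 769 / (4 × 2.343) = 82.1 nm.

82.1 nm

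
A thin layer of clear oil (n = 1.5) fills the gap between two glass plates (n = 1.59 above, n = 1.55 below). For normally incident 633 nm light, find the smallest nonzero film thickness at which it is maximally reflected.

106 nm

Ray reflecting at the top interface goes from n = 1.59 toward n = 1.5: no phase shift.
Bottom surface (1.5 → 1.55): reflection off a higher-index medium gives a half-wave phase shift.
The two reflections differ by half a wavelength.
With one net inversion, constructive interference in reflection requires 2 n t = (m + ½) λ.
Minimum at m = 0: t = λ / (4 n) = 633 / (4 × 1.5) = 106 nm.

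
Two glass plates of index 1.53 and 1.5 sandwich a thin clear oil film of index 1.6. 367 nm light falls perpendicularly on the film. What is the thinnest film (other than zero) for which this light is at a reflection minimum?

115 nm

Ray reflecting at the top interface goes from n = 1.53 toward n = 1.6: a half-wave phase shift.
Bottom surface (1.6 → 1.5): reflection off a lower-index medium gives no phase shift.
The two reflections differ by half a wavelength.
With one net inversion, destructive interference in reflection requires 2 n t = m λ.
Minimum nonzero at m = 1: t = λ / (2 n) = 367 / (2 × 1.6) = 115 nm.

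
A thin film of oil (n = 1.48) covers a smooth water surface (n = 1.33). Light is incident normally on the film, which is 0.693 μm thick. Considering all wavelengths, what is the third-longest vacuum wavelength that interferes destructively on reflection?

684 nm

At the upper boundary (n = 1.0 to n = 1.48) the reflected ray undergoes a half-wave phase shift.
Bottom surface (1.48 → 1.33): reflection off a lower-index medium gives no phase shift.
The two reflections differ by half a wavelength.
With one net inversion, destructive interference in reflection requires 2 n t = m λ.
λ = 2 n t / m. The third-longest wavelength is m = 3: λ = 2 × 1.48 × 693 / 3.00 = 684 nm.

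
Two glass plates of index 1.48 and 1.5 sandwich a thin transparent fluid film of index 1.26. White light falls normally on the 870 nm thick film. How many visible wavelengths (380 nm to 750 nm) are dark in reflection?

Top surface (1.48 → 1.26): reflection off a lower-index medium gives no phase shift.
Bottom surface (1.26 → 1.5): reflection off a higher-index medium gives a half-wave phase shift.
Exactly one π shift → a net half-wave offset.
With one net inversion, destructive interference in reflection requires 2 n t = m λ.
λ = 2 n t / m = 2192 / m nm.
m=2: 1096 nm (IR); m=3: 731 nm (visible); m=4: 548 nm (visible); m=5: 438 nm (visible); m=6: 365 nm (UV).

3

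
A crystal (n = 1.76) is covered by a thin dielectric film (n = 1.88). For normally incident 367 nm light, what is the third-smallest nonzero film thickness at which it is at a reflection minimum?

293 nm

Top surface (1.0 → 1.88): reflection off a higher-index medium gives a half-wave phase shift.
At the lower boundary (n = 1.88 to n = 1.76) the reflected ray undergoes no phase shift.
Exactly one π shift → a net half-wave offset.
With one net inversion, destructive interference in reflection requires 2 n t = m λ.
The third-smallest nonzero thickness corresponds to m = 3: t = m λ / (2 n) = 3.00 × 367 / (2 × 1.88) = 293 nm.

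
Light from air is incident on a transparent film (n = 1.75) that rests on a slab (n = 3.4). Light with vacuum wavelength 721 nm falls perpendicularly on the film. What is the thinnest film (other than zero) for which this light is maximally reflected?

Top surface (1.0 → 1.75): reflection off a higher-index medium gives a half-wave phase shift.
At the lower boundary (n = 1.75 to n = 3.4) the reflected ray undergoes a half-wave phase shift.
Net: no relative phase inversion (both shifts match).
So the condition for constructive reflection is 2 n t = m λ.
Minimum nonzero at m = 1: t = λ / (2 n) = 721 / (2 × 1.75) = 206 nm.

206 nm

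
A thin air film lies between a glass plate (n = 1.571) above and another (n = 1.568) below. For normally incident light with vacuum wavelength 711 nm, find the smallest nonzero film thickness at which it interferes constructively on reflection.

At the upper boundary (n = 1.571 to n = 1.0) the reflected ray undergoes no phase shift.
At the lower boundary (n = 1.0 to n = 1.568) the reflected ray undergoes a half-wave phase shift.
Exactly one π shift → a net half-wave offset.
For strong reflection here: 2 n t = (m + ½) λ.
Minimum at m = 0: t = λ / (4 n) = 711 / (4 × 1.0) = 178 nm.

178 nm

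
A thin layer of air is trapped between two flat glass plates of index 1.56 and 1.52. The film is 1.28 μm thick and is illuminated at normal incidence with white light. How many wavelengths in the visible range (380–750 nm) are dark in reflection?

At the upper boundary (n = 1.56 to n = 1.0) the reflected ray undergoes no phase shift.
Bottom surface (1.0 → 1.52): reflection off a higher-index medium gives a half-wave phase shift.
The two reflections differ by half a wavelength.
So the condition for destructive reflection is 2 n t = m λ.
λ = 2 n t / m = 2560 / m nm.
m=3: 853 nm (IR); m=4: 640 nm (visible); m=5: 512 nm (visible); m=6: 427 nm (visible); m=7: 366 nm (UV).

3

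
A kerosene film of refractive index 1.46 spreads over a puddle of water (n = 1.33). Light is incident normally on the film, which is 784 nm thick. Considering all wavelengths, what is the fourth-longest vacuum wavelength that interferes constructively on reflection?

654 nm

At the upper boundary (n = 1.0 to n = 1.46) the reflected ray undergoes a half-wave phase shift.
Bottom surface (1.46 → 1.33): reflection off a lower-index medium gives no phase shift.
The two reflections differ by half a wavelength.
For bright reflection here: 2 n t = (m + ½) λ.
λ = 2 n t / (m + ½). The fourth-longest wavelength is m = 3: λ = 2 × 1.46 × 784 / 3.50 = 654 nm.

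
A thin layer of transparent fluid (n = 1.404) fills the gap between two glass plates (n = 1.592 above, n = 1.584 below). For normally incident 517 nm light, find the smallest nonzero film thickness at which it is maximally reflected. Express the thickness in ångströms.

921 Å

Ray reflecting at the top interface goes from n = 1.592 toward n = 1.404: no phase shift.
Bottom surface (1.404 → 1.584): reflection off a higher-index medium gives a half-wave phase shift.
Exactly one π shift → a net half-wave offset.
For bright reflection here: 2 n t = (m + ½) λ.
Minimum at m = 0: t = λ / (4 n) = 517 / (4 × 1.404) = 92.1 nm.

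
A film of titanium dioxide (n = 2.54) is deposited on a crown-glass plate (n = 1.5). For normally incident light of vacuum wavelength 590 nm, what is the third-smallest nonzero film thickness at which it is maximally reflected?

Ray reflecting at the top interface goes from n = 1.0 toward n = 2.54: a half-wave phase shift.
At the lower boundary (n = 2.54 to n = 1.5) the reflected ray undergoes no phase shift.
Exactly one π shift → a net half-wave offset.
For strong reflection here: 2 n t = (m + ½) λ.
The third-smallest nonzero thickness corresponds to m = 2: t = (m + ½) λ / (2 n) = 2.50 × 590 / (2 × 2.54) = 290 nm.

290 nm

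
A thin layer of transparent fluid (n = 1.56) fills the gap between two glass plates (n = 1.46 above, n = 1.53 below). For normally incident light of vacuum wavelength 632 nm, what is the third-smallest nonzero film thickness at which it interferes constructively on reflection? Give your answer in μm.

0.506 μm

Ray reflecting at the top interface goes from n = 1.46 toward n = 1.56: a half-wave phase shift.
Ray reflecting at the bottom interface goes from n = 1.56 toward n = 1.53: no phase shift.
Net: one phase inversion between the two reflected rays.
For maximum reflection here: 2 n t = (m + ½) λ.
The third-smallest nonzero thickness corresponds to m = 2: t = (m + ½) λ / (2 n) = 2.50 × 632 / (2 × 1.56) = 506 nm.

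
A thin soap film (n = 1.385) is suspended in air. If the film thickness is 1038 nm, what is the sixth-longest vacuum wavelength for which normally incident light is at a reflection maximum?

Top surface (1.0 → 1.385): reflection off a higher-index medium gives a half-wave phase shift.
Bottom surface (1.385 → 1.0): reflection off a lower-index medium gives no phase shift.
The two reflections differ by half a wavelength.
For maximum reflection here: 2 n t = (m + ½) λ.
λ = 2 n t / (m + ½). The sixth-longest wavelength is m = 5: λ = 2 × 1.385 × 1038 / 5.50 = 523 nm.

523 nm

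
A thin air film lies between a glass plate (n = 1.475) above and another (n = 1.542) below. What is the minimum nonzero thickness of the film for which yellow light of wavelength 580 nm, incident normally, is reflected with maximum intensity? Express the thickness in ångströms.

1450 Å

Top surface (1.475 → 1.0): reflection off a lower-index medium gives no phase shift.
Bottom surface (1.0 → 1.542): reflection off a higher-index medium gives a half-wave phase shift.
Net: one phase inversion between the two reflected rays.
So the condition for constructive reflection is 2 n t = (m + ½) λ.
Minimum at m = 0: t = λ / (4 n) = 580 / (4 × 1.0) = 145 nm.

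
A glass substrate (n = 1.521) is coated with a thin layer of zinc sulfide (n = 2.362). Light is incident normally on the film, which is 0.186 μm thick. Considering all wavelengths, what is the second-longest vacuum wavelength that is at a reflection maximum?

Top surface (1.0 → 2.362): reflection off a higher-index medium gives a half-wave phase shift.
Bottom surface (2.362 → 1.521): reflection off a lower-index medium gives no phase shift.
The two reflections differ by half a wavelength.
With one net inversion, constructive interference in reflection requires 2 n t = (m + ½) λ.
λ = 2 n t / (m + ½). The second-longest wavelength is m = 1: λ = 2 × 2.362 × 186 / 1.50 = 586 nm.

586 nm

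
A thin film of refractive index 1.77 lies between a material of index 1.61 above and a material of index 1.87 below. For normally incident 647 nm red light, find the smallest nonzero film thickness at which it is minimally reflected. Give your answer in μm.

At the upper boundary (n = 1.61 to n = 1.77) the reflected ray undergoes a half-wave phase shift.
Bottom surface (1.77 → 1.87): reflection off a higher-index medium gives a half-wave phase shift.
The two reflections carry the same phase change, so no net offset.
So the condition for destructive reflection is 2 n t = (m + ½) λ.
Minimum at m = 0: t = λ / (4 n) = 647 / (4 × 1.77) = 91.4 nm.

0.0914 μm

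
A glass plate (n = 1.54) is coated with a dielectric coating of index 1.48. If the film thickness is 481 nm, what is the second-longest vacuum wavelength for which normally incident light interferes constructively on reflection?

712 nm

Top surface (1.0 → 1.48): reflection off a higher-index medium gives a half-wave phase shift.
Bottom surface (1.48 → 1.54): reflection off a higher-index medium gives a half-wave phase shift.
Zero or two π shifts → no net half-wave offset.
So the condition for constructive reflection is 2 n t = m λ.
λ = 2 n t / m. The second-longest wavelength is m = 2: λ = 2 × 1.48 × 481 / 2.00 = 712 nm.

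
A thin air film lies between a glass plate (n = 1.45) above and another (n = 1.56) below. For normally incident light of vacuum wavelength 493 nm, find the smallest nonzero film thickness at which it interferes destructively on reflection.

247 nm

Top surface (1.45 → 1.0): reflection off a lower-index medium gives no phase shift.
At the lower boundary (n = 1.0 to n = 1.56) the reflected ray undergoes a half-wave phase shift.
The two reflections differ by half a wavelength.
So the condition for destructive reflection is 2 n t = m λ.
Minimum nonzero at m = 1: t = λ / (2 n) = 493 / (2 × 1.0) = 247 nm.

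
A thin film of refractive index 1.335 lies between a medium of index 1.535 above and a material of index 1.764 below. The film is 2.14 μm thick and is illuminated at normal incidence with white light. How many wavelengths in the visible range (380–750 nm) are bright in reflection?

7

Top surface (1.535 → 1.335): reflection off a lower-index medium gives no phase shift.
At the lower boundary (n = 1.335 to n = 1.764) the reflected ray undergoes a half-wave phase shift.
Net: one phase inversion between the two reflected rays.
With one net inversion, constructive interference in reflection requires 2 n t = (m + ½) λ.
λ = 2 n t / (m + ½) = 5714 / (m + ½) nm.
m=7: 762 nm (IR); m=8: 672 nm (visible); m=9: 601 nm (visible); m=10: 544 nm (visible); m=11: 497 nm (visible); m=12: 457 nm (visible); m=13: 423 nm (visible); m=14: 394 nm (visible); m=15: 369 nm (UV).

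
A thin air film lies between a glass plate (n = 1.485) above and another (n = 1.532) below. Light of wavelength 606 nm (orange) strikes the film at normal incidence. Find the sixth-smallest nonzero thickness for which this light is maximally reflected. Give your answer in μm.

1.67 μm

Top surface (1.485 → 1.0): reflection off a lower-index medium gives no phase shift.
Bottom surface (1.0 → 1.532): reflection off a higher-index medium gives a half-wave phase shift.
Exactly one π shift → a net half-wave offset.
For maximum reflection here: 2 n t = (m + ½) λ.
The sixth-smallest nonzero thickness corresponds to m = 5: t = (m + ½) λ / (2 n) = 5.50 × 606 / (2 × 1.0) = 1667 nm.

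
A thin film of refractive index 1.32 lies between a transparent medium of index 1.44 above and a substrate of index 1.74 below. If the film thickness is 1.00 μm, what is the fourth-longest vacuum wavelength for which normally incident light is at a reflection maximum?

Top surface (1.44 → 1.32): reflection off a lower-index medium gives no phase shift.
Bottom surface (1.32 → 1.74): reflection off a higher-index medium gives a half-wave phase shift.
The two reflections differ by half a wavelength.
So the condition for constructive reflection is 2 n t = (m + ½) λ.
λ = 2 n t / (m + ½). The fourth-longest wavelength is m = 3: λ = 2 × 1.32 × 1000 / 3.50 = 754 nm.

754 nm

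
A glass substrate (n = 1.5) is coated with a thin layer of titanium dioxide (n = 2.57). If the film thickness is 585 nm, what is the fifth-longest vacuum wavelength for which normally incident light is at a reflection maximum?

Ray reflecting at the top interface goes from n = 1.0 toward n = 2.57: a half-wave phase shift.
Ray reflecting at the bottom interface goes from n = 2.57 toward n = 1.5: no phase shift.
Exactly one π shift → a net half-wave offset.
For bright reflection here: 2 n t = (m + ½) λ.
λ = 2 n t / (m + ½). The fifth-longest wavelength is m = 4: λ = 2 × 2.57 × 585 / 4.50 = 668 nm.

668 nm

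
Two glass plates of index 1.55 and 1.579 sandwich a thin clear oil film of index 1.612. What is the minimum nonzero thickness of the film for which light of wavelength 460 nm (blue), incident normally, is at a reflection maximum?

Ray reflecting at the top interface goes from n = 1.55 toward n = 1.612: a half-wave phase shift.
Ray reflecting at the bottom interface goes from n = 1.612 toward n = 1.579: no phase shift.
Net: one phase inversion between the two reflected rays.
So the condition for constructive reflection is 2 n t = (m + ½) λ.
Minimum at m = 0: t = λ / (4 n) = 460 / (4 × 1.612) = 71.3 nm.

71.3 nm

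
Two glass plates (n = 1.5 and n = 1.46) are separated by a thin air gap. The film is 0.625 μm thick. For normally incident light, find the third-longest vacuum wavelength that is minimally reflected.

Top surface (1.5 → 1.0): reflection off a lower-index medium gives no phase shift.
Bottom surface (1.0 → 1.46): reflection off a higher-index medium gives a half-wave phase shift.
Net: one phase inversion between the two reflected rays.
So the condition for destructive reflection is 2 n t = m λ.
λ = 2 n t / m. The third-longest wavelength is m = 3: λ = 2 × 1.0 × 625 / 3.00 = 417 nm.

417 nm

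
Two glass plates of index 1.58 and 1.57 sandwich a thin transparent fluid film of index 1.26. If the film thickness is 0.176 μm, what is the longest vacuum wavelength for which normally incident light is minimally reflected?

Top surface (1.58 → 1.26): reflection off a lower-index medium gives no phase shift.
Ray reflecting at the bottom interface goes from n = 1.26 toward n = 1.57: a half-wave phase shift.
Exactly one π shift → a net half-wave offset.
For minimum reflection here: 2 n t = m λ.
λ = 2 n t / m. The longest wavelength is m = 1: λ = 2 × 1.26 × 176 / 1.00 = 444 nm.

444 nm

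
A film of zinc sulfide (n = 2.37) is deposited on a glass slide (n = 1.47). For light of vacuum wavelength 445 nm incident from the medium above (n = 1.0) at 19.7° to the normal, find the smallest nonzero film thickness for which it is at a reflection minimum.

94.8 nm

Top surface (1.0 → 2.37): reflection off a higher-index medium gives a half-wave phase shift.
At the lower boundary (n = 2.37 to n = 1.47) the reflected ray undergoes no phase shift.
Net: one phase inversion between the two reflected rays.
With one net inversion, destructive interference in reflection requires 2 n t cos θ_r = m λ.
Snell's law: 1.0 sin 19.7° = 2.37 sin θ_r → sin θ_r = 0.142, cos θ_r = 0.990.
Minimum nonzero at m = 1: t = λ / (2 n cos θ_r) = 445 / (2 × 2.37 × 0.990) = 94.8 nm.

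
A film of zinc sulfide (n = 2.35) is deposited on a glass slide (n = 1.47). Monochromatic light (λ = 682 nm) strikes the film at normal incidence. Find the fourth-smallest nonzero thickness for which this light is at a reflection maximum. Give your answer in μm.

0.508 μm

At the upper boundary (n = 1.0 to n = 2.35) the reflected ray undergoes a half-wave phase shift.
Ray reflecting at the bottom interface goes from n = 2.35 toward n = 1.47: no phase shift.
Net: one phase inversion between the two reflected rays.
With one net inversion, constructive interference in reflection requires 2 n t = (m + ½) λ.
The fourth-smallest nonzero thickness corresponds to m = 3: t = (m + ½) λ / (2 n) = 3.50 × 682 / (2 × 2.35) = 508 nm.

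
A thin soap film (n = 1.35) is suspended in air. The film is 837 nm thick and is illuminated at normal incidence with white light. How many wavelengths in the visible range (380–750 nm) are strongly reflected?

Top surface (1.0 → 1.35): reflection off a higher-index medium gives a half-wave phase shift.
Bottom surface (1.35 → 1.0): reflection off a lower-index medium gives no phase shift.
The two reflections differ by half a wavelength.
For maximum reflection here: 2 n t = (m + ½) λ.
λ = 2 n t / (m + ½) = 2260 / (m + ½) nm.
m=2: 904 nm (IR); m=3: 646 nm (visible); m=4: 502 nm (visible); m=5: 411 nm (visible); m=6: 348 nm (UV).

3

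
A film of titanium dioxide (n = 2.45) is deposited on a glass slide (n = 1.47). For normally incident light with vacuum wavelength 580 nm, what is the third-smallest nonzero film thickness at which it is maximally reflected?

296 nm

Ray reflecting at the top interface goes from n = 1.0 toward n = 2.45: a half-wave phase shift.
Ray reflecting at the bottom interface goes from n = 2.45 toward n = 1.47: no phase shift.
Net: one phase inversion between the two reflected rays.
For maximum reflection here: 2 n t = (m + ½) λ.
The third-smallest nonzero thickness corresponds to m = 2: t = (m + ½) λ / (2 n) = 2.50 × 580 / (2 × 2.45) = 296 nm.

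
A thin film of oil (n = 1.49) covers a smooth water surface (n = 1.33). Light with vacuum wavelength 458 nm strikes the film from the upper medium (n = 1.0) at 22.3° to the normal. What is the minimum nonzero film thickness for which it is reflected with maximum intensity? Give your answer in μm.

Ray reflecting at the top interface goes from n = 1.0 toward n = 1.49: a half-wave phase shift.
Ray reflecting at the bottom interface goes from n = 1.49 toward n = 1.33: no phase shift.
Net: one phase inversion between the two reflected rays.
With one net inversion, constructive interference in reflection requires 2 n t cos θ_r = (m + ½) λ.
Snell's law: 1.0 sin 22.3° = 1.49 sin θ_r → sin θ_r = 0.255, cos θ_r = 0.967.
Minimum at m = 0: t = λ / (4 n cos θ_r) = 458 / (4 × 1.49 × 0.967) = 79.5 nm.

0.0795 μm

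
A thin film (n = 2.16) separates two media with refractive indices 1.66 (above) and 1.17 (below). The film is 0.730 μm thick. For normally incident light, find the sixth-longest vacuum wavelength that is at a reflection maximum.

573 nm

Ray reflecting at the top interface goes from n = 1.66 toward n = 2.16: a half-wave phase shift.
Ray reflecting at the bottom interface goes from n = 2.16 toward n = 1.17: no phase shift.
The two reflections differ by half a wavelength.
So the condition for constructive reflection is 2 n t = (m + ½) λ.
λ = 2 n t / (m + ½). The sixth-longest wavelength is m = 5: λ = 2 × 2.16 × 730 / 5.50 = 573 nm.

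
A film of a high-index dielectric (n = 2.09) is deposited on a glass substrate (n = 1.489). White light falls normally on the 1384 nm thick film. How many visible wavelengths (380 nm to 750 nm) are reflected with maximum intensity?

Top surface (1.0 → 2.09): reflection off a higher-index medium gives a half-wave phase shift.
Ray reflecting at the bottom interface goes from n = 2.09 toward n = 1.489: no phase shift.
The two reflections differ by half a wavelength.
With one net inversion, constructive interference in reflection requires 2 n t = (m + ½) λ.
λ = 2 n t / (m + ½) = 5785 / (m + ½) nm.
m=7: 771 nm (IR); m=8: 681 nm (visible); m=9: 609 nm (visible); m=10: 551 nm (visible); m=11: 503 nm (visible); m=12: 463 nm (visible); m=13: 429 nm (visible); m=14: 399 nm (visible); m=15: 373 nm (UV).

7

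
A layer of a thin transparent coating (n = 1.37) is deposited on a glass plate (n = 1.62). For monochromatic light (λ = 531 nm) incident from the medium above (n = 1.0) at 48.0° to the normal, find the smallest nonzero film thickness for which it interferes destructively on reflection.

At the upper boundary (n = 1.0 to n = 1.37) the reflected ray undergoes a half-wave phase shift.
At the lower boundary (n = 1.37 to n = 1.62) the reflected ray undergoes a half-wave phase shift.
Net: no relative phase inversion (both shifts match).
For minimum reflection here: 2 n t cos θ_r = (m + ½) λ.
Snell's law: 1.0 sin 48.0° = 1.37 sin θ_r → sin θ_r = 0.542, cos θ_r = 0.840.
Minimum at m = 0: t = λ / (4 n cos θ_r) = 531 / (4 × 1.37 × 0.840) = 115 nm.

115 nm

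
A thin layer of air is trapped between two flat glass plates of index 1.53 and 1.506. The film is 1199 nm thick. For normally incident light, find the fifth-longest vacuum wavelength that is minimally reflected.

Ray reflecting at the top interface goes from n = 1.53 toward n = 1.0: no phase shift.
Bottom surface (1.0 → 1.506): reflection off a higher-index medium gives a half-wave phase shift.
Exactly one π shift → a net half-wave offset.
With one net inversion, destructive interference in reflection requires 2 n t = m λ.
λ = 2 n t / m. The fifth-longest wavelength is m = 5: λ = 2 × 1.0 × 1199 / 5.00 = 480 nm.

480 nm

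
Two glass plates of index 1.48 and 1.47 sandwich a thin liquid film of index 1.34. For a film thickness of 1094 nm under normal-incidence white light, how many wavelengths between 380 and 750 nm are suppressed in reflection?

4

At the upper boundary (n = 1.48 to n = 1.34) the reflected ray undergoes no phase shift.
Ray reflecting at the bottom interface goes from n = 1.34 toward n = 1.47: a half-wave phase shift.
Net: one phase inversion between the two reflected rays.
With one net inversion, destructive interference in reflection requires 2 n t = m λ.
λ = 2 n t / m = 2932 / m nm.
m=3: 977 nm (IR); m=4: 733 nm (visible); m=5: 586 nm (visible); m=6: 489 nm (visible); m=7: 419 nm (visible); m=8: 366 nm (UV).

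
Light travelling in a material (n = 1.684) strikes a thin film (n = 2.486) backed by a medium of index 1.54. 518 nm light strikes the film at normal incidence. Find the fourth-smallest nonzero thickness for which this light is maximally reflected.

365 nm

At the upper boundary (n = 1.684 to n = 2.486) the reflected ray undergoes a half-wave phase shift.
Bottom surface (2.486 → 1.54): reflection off a lower-index medium gives no phase shift.
Exactly one π shift → a net half-wave offset.
So the condition for constructive reflection is 2 n t = (m + ½) λ.
The fourth-smallest nonzero thickness corresponds to m = 3: t = (m + ½) λ / (2 n) = 3.50 × 518 / (2 × 2.486) = 365 nm.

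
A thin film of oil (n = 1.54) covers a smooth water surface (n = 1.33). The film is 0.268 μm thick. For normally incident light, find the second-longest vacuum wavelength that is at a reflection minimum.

413 nm

Top surface (1.0 → 1.54): reflection off a higher-index medium gives a half-wave phase shift.
At the lower boundary (n = 1.54 to n = 1.33) the reflected ray undergoes no phase shift.
The two reflections differ by half a wavelength.
For minimum reflection here: 2 n t = m λ.
λ = 2 n t / m. The second-longest wavelength is m = 2: λ = 2 × 1.54 × 268 / 2.00 = 413 nm.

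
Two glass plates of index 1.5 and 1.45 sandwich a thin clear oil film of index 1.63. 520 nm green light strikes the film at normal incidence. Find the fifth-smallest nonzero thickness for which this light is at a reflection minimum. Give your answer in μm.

0.798 μm

Ray reflecting at the top interface goes from n = 1.5 toward n = 1.63: a half-wave phase shift.
At the lower boundary (n = 1.63 to n = 1.45) the reflected ray undergoes no phase shift.
Exactly one π shift → a net half-wave offset.
For dark reflection here: 2 n t = m λ.
The fifth-smallest nonzero thickness corresponds to m = 5: t = m λ / (2 n) = 5.00 × 520 / (2 × 1.63) = 798 nm.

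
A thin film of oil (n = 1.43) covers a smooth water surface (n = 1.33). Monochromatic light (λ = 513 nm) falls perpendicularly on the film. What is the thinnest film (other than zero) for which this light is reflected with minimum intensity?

At the upper boundary (n = 1.0 to n = 1.43) the reflected ray undergoes a half-wave phase shift.
Ray reflecting at the bottom interface goes from n = 1.43 toward n = 1.33: no phase shift.
The two reflections differ by half a wavelength.
For minimum reflection here: 2 n t = m λ.
Minimum nonzero at m = 1: t = λ / (2 n) = 513 / (2 × 1.43) = 179 nm.

179 nm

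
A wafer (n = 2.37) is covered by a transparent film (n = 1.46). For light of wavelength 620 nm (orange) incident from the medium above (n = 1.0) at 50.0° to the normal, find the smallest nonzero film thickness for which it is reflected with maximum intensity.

249 nm

Top surface (1.0 → 1.46): reflection off a higher-index medium gives a half-wave phase shift.
Ray reflecting at the bottom interface goes from n = 1.46 toward n = 2.37: a half-wave phase shift.
The two reflections carry the same phase change, so no net offset.
With no net inversion, constructive interference in reflection requires 2 n t cos θ_r = m λ.
Snell's law: 1.0 sin 50.0° = 1.46 sin θ_r → sin θ_r = 0.525, cos θ_r = 0.851.
Minimum nonzero at m = 1: t = λ / (2 n cos θ_r) = 620 / (2 × 1.46 × 0.851) = 249 nm.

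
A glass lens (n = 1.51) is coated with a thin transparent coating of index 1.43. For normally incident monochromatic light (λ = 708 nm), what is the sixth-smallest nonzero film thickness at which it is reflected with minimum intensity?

1362 nm

Top surface (1.0 → 1.43): reflection off a higher-index medium gives a half-wave phase shift.
At the lower boundary (n = 1.43 to n = 1.51) the reflected ray undergoes a half-wave phase shift.
Zero or two π shifts → no net half-wave offset.
So the condition for destructive reflection is 2 n t = (m + ½) λ.
The sixth-smallest nonzero thickness corresponds to m = 5: t = (m + ½) λ / (2 n) = 5.50 × 708 / (2 × 1.43) = 1362 nm.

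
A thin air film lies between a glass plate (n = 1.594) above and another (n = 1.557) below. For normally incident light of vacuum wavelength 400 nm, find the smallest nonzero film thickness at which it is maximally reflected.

100 nm

At the upper boundary (n = 1.594 to n = 1.0) the reflected ray undergoes no phase shift.
Ray reflecting at the bottom interface goes from n = 1.0 toward n = 1.557: a half-wave phase shift.
Exactly one π shift → a net half-wave offset.
For bright reflection here: 2 n t = (m + ½) λ.
Minimum at m = 0: t = λ / (4 n) = 400 / (4 × 1.0) = 100 nm.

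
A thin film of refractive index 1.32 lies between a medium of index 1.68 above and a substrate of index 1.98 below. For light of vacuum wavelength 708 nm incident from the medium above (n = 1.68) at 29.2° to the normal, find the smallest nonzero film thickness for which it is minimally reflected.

Top surface (1.68 → 1.32): reflection off a lower-index medium gives no phase shift.
Ray reflecting at the bottom interface goes from n = 1.32 toward n = 1.98: a half-wave phase shift.
Net: one phase inversion between the two reflected rays.
For weak reflection here: 2 n t cos θ_r = m λ.
Snell's law: 1.68 sin 29.2° = 1.32 sin θ_r → sin θ_r = 0.621, cos θ_r = 0.784.
Minimum nonzero at m = 1: t = λ / (2 n cos θ_r) = 708 / (2 × 1.32 × 0.784) = 342 nm.

342 nm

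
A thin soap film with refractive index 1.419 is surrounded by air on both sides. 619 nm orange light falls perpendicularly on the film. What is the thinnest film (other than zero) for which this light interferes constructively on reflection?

Ray reflecting at the top interface goes from n = 1.0 toward n = 1.419: a half-wave phase shift.
Ray reflecting at the bottom interface goes from n = 1.419 toward n = 1.0: no phase shift.
Net: one phase inversion between the two reflected rays.
With one net inversion, constructive interference in reflection requires 2 n t = (m + ½) λ.
Minimum at m = 0: t = λ / (4 n) = 619 / (4 × 1.419) = 109 nm.

109 nm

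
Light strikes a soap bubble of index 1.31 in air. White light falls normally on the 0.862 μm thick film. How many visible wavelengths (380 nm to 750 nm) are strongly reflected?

3

Top surface (1.0 → 1.31): reflection off a higher-index medium gives a half-wave phase shift.
At the lower boundary (n = 1.31 to n = 1.0) the reflected ray undergoes no phase shift.
Net: one phase inversion between the two reflected rays.
With one net inversion, constructive interference in reflection requires 2 n t = (m + ½) λ.
λ = 2 n t / (m + ½) = 2258 / (m + ½) nm.
m=2: 903 nm (IR); m=3: 645 nm (visible); m=4: 502 nm (visible); m=5: 411 nm (visible); m=6: 347 nm (UV).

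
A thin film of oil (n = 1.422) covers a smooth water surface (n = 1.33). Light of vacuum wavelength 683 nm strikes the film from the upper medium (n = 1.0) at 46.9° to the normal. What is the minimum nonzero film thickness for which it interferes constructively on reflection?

Top surface (1.0 → 1.422): reflection off a higher-index medium gives a half-wave phase shift.
At the lower boundary (n = 1.422 to n = 1.33) the reflected ray undergoes no phase shift.
Net: one phase inversion between the two reflected rays.
So the condition for constructive reflection is 2 n t cos θ_r = (m + ½) λ.
Snell's law: 1.0 sin 46.9° = 1.422 sin θ_r → sin θ_r = 0.513, cos θ_r = 0.858.
Minimum at m = 0: t = λ / (4 n cos θ_r) = 683 / (4 × 1.422 × 0.858) = 140 nm.

140 nm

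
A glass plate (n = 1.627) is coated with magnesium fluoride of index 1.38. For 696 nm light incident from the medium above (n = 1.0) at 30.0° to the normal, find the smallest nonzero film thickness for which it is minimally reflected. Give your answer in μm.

Ray reflecting at the top interface goes from n = 1.0 toward n = 1.38: a half-wave phase shift.
Ray reflecting at the bottom interface goes from n = 1.38 toward n = 1.627: a half-wave phase shift.
Net: no relative phase inversion (both shifts match).
With no net inversion, destructive interference in reflection requires 2 n t cos θ_r = (m + ½) λ.
Snell's law: 1.0 sin 30.0° = 1.38 sin θ_r → sin θ_r = 0.362, cos θ_r = 0.932.
Minimum at m = 0: t = λ / (4 n cos θ_r) = 696 / (4 × 1.38 × 0.932) = 135 nm.

0.135 μm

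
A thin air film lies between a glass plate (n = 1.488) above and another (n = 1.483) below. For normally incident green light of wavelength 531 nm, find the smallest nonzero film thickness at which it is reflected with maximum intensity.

Top surface (1.488 → 1.0): reflection off a lower-index medium gives no phase shift.
Ray reflecting at the bottom interface goes from n = 1.0 toward n = 1.483: a half-wave phase shift.
The two reflections differ by half a wavelength.
So the condition for constructive reflection is 2 n t = (m + ½) λ.
Minimum at m = 0: t = λ / (4 n) = 531 / (4 × 1.0) = 133 nm.

133 nm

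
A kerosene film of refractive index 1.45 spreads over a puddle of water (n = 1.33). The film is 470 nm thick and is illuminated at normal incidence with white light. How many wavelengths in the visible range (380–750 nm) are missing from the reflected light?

2

Ray reflecting at the top interface goes from n = 1.0 toward n = 1.45: a half-wave phase shift.
Bottom surface (1.45 → 1.33): reflection off a lower-index medium gives no phase shift.
Net: one phase inversion between the two reflected rays.
So the condition for destructive reflection is 2 n t = m λ.
λ = 2 n t / m = 1363 / m nm.
m=1: 1363 nm (IR); m=2: 682 nm (visible); m=3: 454 nm (visible); m=4: 341 nm (UV).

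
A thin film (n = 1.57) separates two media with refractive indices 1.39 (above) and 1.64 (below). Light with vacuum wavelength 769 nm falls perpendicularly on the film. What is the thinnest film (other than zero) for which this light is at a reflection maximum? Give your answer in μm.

0.245 μm

Top surface (1.39 → 1.57): reflection off a higher-index medium gives a half-wave phase shift.
Bottom surface (1.57 → 1.64): reflection off a higher-index medium gives a half-wave phase shift.
Zero or two π shifts → no net half-wave offset.
So the condition for constructive reflection is 2 n t = m λ.
Minimum nonzero at m = 1: t = λ / (2 n) = 769 / (2 × 1.57) = 245 nm.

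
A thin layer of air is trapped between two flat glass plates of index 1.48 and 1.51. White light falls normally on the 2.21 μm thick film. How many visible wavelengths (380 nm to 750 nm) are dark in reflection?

Ray reflecting at the top interface goes from n = 1.48 toward n = 1.0: no phase shift.
Ray reflecting at the bottom interface goes from n = 1.0 toward n = 1.51: a half-wave phase shift.
Net: one phase inversion between the two reflected rays.
So the condition for destructive reflection is 2 n t = m λ.
λ = 2 n t / m = 4420 / m nm.
m=5: 884 nm (IR); m=6: 737 nm (visible); m=7: 631 nm (visible); m=8: 553 nm (visible); m=9: 491 nm (visible); m=10: 442 nm (visible); m=11: 402 nm (visible); m=12: 368 nm (UV).

6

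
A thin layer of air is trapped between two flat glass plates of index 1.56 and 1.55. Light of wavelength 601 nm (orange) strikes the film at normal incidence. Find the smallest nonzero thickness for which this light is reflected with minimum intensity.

At the upper boundary (n = 1.56 to n = 1.0) the reflected ray undergoes no phase shift.
At the lower boundary (n = 1.0 to n = 1.55) the reflected ray undergoes a half-wave phase shift.
Exactly one π shift → a net half-wave offset.
For dark reflection here: 2 n t = m λ.
The smallest nonzero thickness corresponds to m = 1: t = m λ / (2 n) = 1.00 × 601 / (2 × 1.0) = 301 nm.

301 nm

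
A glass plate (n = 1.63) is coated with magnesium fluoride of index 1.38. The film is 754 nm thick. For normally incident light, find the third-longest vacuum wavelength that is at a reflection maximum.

Top surface (1.0 → 1.38): reflection off a higher-index medium gives a half-wave phase shift.
Ray reflecting at the bottom interface goes from n = 1.38 toward n = 1.63: a half-wave phase shift.
Net: no relative phase inversion (both shifts match).
With no net inversion, constructive interference in reflection requires 2 n t = m λ.
λ = 2 n t / m. The third-longest wavelength is m = 3: λ = 2 × 1.38 × 754 / 3.00 = 694 nm.

694 nm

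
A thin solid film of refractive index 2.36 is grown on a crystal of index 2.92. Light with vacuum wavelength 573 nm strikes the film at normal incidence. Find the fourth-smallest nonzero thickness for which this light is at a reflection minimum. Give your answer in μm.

0.425 μm

Top surface (1.0 → 2.36): reflection off a higher-index medium gives a half-wave phase shift.
At the lower boundary (n = 2.36 to n = 2.92) the reflected ray undergoes a half-wave phase shift.
The two reflections carry the same phase change, so no net offset.
So the condition for destructive reflection is 2 n t = (m + ½) λ.
The fourth-smallest nonzero thickness corresponds to m = 3: t = (m + ½) λ / (2 n) = 3.50 × 573 / (2 × 2.36) = 425 nm.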